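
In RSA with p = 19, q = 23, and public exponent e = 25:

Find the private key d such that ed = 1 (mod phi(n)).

Step 1: n = 19 * 23 = 437.
Step 2: phi(n) = 18 * 22 = 396.
Step 3: Find d such that 25 * d = 1 (mod 396).
Step 4: d = 25^(-1) mod 396 = 301.
Verification: 25 * 301 = 7525 = 19 * 396 + 1.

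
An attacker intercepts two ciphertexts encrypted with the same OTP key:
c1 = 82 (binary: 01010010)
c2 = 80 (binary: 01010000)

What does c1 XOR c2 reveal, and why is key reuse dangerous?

Step 1: c1 XOR c2 = (m1 XOR k) XOR (m2 XOR k).
Step 2: By XOR associativity/commutativity: = m1 XOR m2 XOR k XOR k = m1 XOR m2.
Step 3: 01010010 XOR 01010000 = 00000010 = 2.
Step 4: The key cancels out! An attacker learns m1 XOR m2 = 2, revealing the relationship between plaintexts.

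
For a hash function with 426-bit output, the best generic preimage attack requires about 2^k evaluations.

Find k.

Step 1: The hash has a 426-bit output.
Step 2: Preimage resistance means: given a digest h(x), it should be infeasible to find any input that hashes to it.
With a 426-bit output there are 2^426 possible digests, so a generic brute-force preimage search costs about 2^426 evaluations.
Step 3: Security level = 426 bits.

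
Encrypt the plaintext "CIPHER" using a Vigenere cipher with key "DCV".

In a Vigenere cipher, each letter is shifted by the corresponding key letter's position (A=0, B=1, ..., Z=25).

Step 1: Repeat key to match plaintext length:
  Plaintext: CIPHER
  Key:       DCVDCV
Step 2: Encrypt each letter:
  C(2) + D(3) = (2+3) mod 26 = 5 = F
  I(8) + C(2) = (8+2) mod 26 = 10 = K
  P(15) + V(21) = (15+21) mod 26 = 10 = K
  H(7) + D(3) = (7+3) mod 26 = 10 = K
  E(4) + C(2) = (4+2) mod 26 = 6 = G
  R(17) + V(21) = (17+21) mod 26 = 12 = M
Ciphertext: FKKKGM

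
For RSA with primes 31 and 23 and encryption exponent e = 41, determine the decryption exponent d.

Step 1: n = 31 * 23 = 713.
Step 2: phi(n) = 30 * 22 = 660.
Step 3: Find d such that 41 * d = 1 (mod 660).
Step 4: d = 41^(-1) mod 660 = 161.
Verification: 41 * 161 = 6601 = 10 * 660 + 1.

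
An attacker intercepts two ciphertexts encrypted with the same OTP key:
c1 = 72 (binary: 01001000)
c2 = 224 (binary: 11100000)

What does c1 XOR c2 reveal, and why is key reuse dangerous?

Step 1: c1 XOR c2 = (m1 XOR k) XOR (m2 XOR k).
Step 2: By XOR associativity/commutativity: = m1 XOR m2 XOR k XOR k = m1 XOR m2.
Step 3: 01001000 XOR 11100000 = 10101000 = 168.
Step 4: The key cancels out! An attacker learns m1 XOR m2 = 168, revealing the relationship between plaintexts.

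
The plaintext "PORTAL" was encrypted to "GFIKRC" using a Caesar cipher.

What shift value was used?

Step 1: Compare first letters: P (position 15) -> G (position 6).
Step 2: Shift = (6 - 15) mod 26 = 17.
The shift value is 17.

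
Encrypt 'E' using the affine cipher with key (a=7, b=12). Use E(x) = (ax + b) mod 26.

Step 1: Convert 'E' to number: x = 4.
Step 2: E(4) = (7 * 4 + 12) mod 26 = 40 mod 26 = 14.
Step 3: Convert 14 back to letter: O.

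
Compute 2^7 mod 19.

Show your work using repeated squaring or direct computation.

Step 1: Compute 2^7 mod 19 step by step, reducing modulo 19 at each step.
  2^1 mod 19 = 2
  2^2 mod 19 = (2 * 2) mod 19 = 4
  2^3 mod 19 = (4 * 2) mod 19 = 8
  2^4 mod 19 = (8 * 2) mod 19 = 16
  2^5 mod 19 = (16 * 2) mod 19 = 13
  2^6 mod 19 = (13 * 2) mod 19 = 7
  2^7 mod 19 = (7 * 2) mod 19 = 14
Step 2: Result = 14.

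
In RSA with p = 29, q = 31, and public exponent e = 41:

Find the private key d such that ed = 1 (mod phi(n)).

Step 1: n = 29 * 31 = 899.
Step 2: phi(n) = 28 * 30 = 840.
Step 3: Find d such that 41 * d = 1 (mod 840).
Step 4: d = 41^(-1) mod 840 = 41.
Verification: 41 * 41 = 1681 = 2 * 840 + 1.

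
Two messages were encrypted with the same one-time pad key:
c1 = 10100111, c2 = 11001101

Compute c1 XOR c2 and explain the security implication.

Step 1: c1 XOR c2 = (m1 XOR k) XOR (m2 XOR k).
Step 2: By XOR associativity/commutativity: = m1 XOR m2 XOR k XOR k = m1 XOR m2.
Step 3: 10100111 XOR 11001101 = 01101010 = 106.
Step 4: The key cancels out! An attacker learns m1 XOR m2 = 106, revealing the relationship between plaintexts.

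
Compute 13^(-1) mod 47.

Step 1: We need x such that 13 * x = 1 (mod 47).
Step 2: Using the extended Euclidean algorithm or trial:
  13 * 29 = 377 = 8 * 47 + 1.
Step 3: Since 377 mod 47 = 1, the inverse is x = 29.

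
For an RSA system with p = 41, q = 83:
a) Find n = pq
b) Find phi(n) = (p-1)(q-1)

Step 1: n = p * q = 41 * 83 = 3403.
Step 2: phi(n) = (p-1)(q-1) = 40 * 82 = 3280.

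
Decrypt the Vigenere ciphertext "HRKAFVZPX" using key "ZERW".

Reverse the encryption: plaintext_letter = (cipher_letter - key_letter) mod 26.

Step 1: Extend key: ZERWZERWZ
Step 2: Decrypt each letter (c - k) mod 26:
  H(7) - Z(25) = (7-25) mod 26 = 8 = I
  R(17) - E(4) = (17-4) mod 26 = 13 = N
  K(10) - R(17) = (10-17) mod 26 = 19 = T
  A(0) - W(22) = (0-22) mod 26 = 4 = E
  F(5) - Z(25) = (5-25) mod 26 = 6 = G
  V(21) - E(4) = (21-4) mod 26 = 17 = R
  Z(25) - R(17) = (25-17) mod 26 = 8 = I
  P(15) - W(22) = (15-22) mod 26 = 19 = T
  X(23) - Z(25) = (23-25) mod 26 = 24 = Y
Plaintext: INTEGRITY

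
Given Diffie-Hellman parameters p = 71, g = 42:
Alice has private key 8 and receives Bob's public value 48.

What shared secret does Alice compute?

Step 1: s = B^a mod p = 48^8 mod 71.
  48^1 mod 71 = 48
  48^2 mod 71 = (48 * 48) mod 71 = 32
  48^3 mod 71 = (32 * 48) mod 71 = 45
  48^4 mod 71 = (45 * 48) mod 71 = 30
  48^5 mod 71 = (30 * 48) mod 71 = 20
  48^6 mod 71 = (20 * 48) mod 71 = 37
  48^7 mod 71 = (37 * 48) mod 71 = 1
  48^8 mod 71 = (1 * 48) mod 71 = 48
Result: shared secret = 48.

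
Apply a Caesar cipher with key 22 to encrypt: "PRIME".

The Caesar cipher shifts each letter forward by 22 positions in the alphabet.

Step 1: For each letter, shift forward by 22 positions (mod 26).
  P (position 15) -> position (15+22) mod 26 = 11 -> L
  R (position 17) -> position (17+22) mod 26 = 13 -> N
  I (position 8) -> position (8+22) mod 26 = 4 -> E
  M (position 12) -> position (12+22) mod 26 = 8 -> I
  E (position 4) -> position (4+22) mod 26 = 0 -> A
Result: LNEIA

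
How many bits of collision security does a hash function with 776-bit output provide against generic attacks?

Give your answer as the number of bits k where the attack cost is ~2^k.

Step 1: The hash has a 776-bit output.
Step 2: Collision resistance means it should be infeasible to find any x != y with h(x) = h(y).
By the birthday bound, a generic collision search succeeds after about sqrt(2^776) = 2^(776/2) = 2^388 evaluations.
Step 3: Security level = 388 bits.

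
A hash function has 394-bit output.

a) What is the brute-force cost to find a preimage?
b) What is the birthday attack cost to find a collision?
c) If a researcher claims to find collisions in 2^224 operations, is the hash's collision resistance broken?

Step 1: Preimage resistance requires brute-force of 2^394 operations.
Step 2: Collision resistance (birthday bound) = 2^(394/2) = 2^197.
Step 3: The claimed attack costs 2^224 operations.
Step 4: Since 2^224 >= 2^197, the claimed attack is no faster than the generic birthday attack, so this does not break collision resistance.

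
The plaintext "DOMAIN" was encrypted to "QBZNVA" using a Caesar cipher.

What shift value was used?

Step 1: Compare first letters: D (position 3) -> Q (position 16).
Step 2: Shift = (16 - 3) mod 26 = 13.
The shift value is 13.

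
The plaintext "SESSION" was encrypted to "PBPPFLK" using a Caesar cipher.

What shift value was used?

Step 1: Compare first letters: S (position 18) -> P (position 15).
Step 2: Shift = (15 - 18) mod 26 = 23.
The shift value is 23.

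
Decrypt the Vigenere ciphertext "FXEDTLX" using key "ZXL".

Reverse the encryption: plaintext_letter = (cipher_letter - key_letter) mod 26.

Step 1: Extend key: ZXLZXLZ
Step 2: Decrypt each letter (c - k) mod 26:
  F(5) - Z(25) = (5-25) mod 26 = 6 = G
  X(23) - X(23) = (23-23) mod 26 = 0 = A
  E(4) - L(11) = (4-11) mod 26 = 19 = T
  D(3) - Z(25) = (3-25) mod 26 = 4 = E
  T(19) - X(23) = (19-23) mod 26 = 22 = W
  L(11) - L(11) = (11-11) mod 26 = 0 = A
  X(23) - Z(25) = (23-25) mod 26 = 24 = Y
Plaintext: GATEWAY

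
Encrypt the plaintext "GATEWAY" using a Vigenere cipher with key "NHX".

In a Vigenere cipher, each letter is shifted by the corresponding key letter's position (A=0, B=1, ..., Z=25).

Step 1: Repeat key to match plaintext length:
  Plaintext: GATEWAY
  Key:       NHXNHXN
Step 2: Encrypt each letter:
  G(6) + N(13) = (6+13) mod 26 = 19 = T
  A(0) + H(7) = (0+7) mod 26 = 7 = H
  T(19) + X(23) = (19+23) mod 26 = 16 = Q
  E(4) + N(13) = (4+13) mod 26 = 17 = R
  W(22) + H(7) = (22+7) mod 26 = 3 = D
  A(0) + X(23) = (0+23) mod 26 = 23 = X
  Y(24) + N(13) = (24+13) mod 26 = 11 = L
Ciphertext: THQRDXL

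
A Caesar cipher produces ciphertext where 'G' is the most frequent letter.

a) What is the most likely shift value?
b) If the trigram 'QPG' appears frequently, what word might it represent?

Step 1: In English, 'E' is the most frequent letter (12.7%).
Step 2: The most frequent ciphertext letter is 'G' (position 6).
Step 3: Shift = (6 - 4) mod 26 = 2.
Step 4: Decrypt 'QPG' by shifting back 2:
  Q -> O
  P -> N
  G -> E
Step 5: 'QPG' decrypts to 'ONE'.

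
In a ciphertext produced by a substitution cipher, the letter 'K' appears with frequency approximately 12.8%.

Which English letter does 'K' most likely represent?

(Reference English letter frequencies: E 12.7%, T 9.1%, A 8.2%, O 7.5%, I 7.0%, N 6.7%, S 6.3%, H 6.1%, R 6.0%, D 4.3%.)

Step 1: The observed frequency is 12.8%.
Step 2: Compare with English frequencies:
  E: 12.7% (difference: 0.1%) <-- closest
  T: 9.1% (difference: 3.7%)
  A: 8.2% (difference: 4.6%)
  O: 7.5% (difference: 5.3%)
  I: 7.0% (difference: 5.8%)
  N: 6.7% (difference: 6.1%)
  S: 6.3% (difference: 6.5%)
  H: 6.1% (difference: 6.7%)
  R: 6.0% (difference: 6.8%)
  D: 4.3% (difference: 8.5%)
Step 3: 'K' most likely represents 'E' (frequency 12.7%).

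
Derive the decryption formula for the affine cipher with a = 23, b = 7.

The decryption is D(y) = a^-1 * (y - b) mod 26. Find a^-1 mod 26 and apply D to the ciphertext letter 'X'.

Step 1: Find a^-1, the modular inverse of 23 mod 26.
Step 2: We need 23 * a^-1 = 1 (mod 26).
Step 3: 23 * 17 = 391 = 15 * 26 + 1, so a^-1 = 17.
Step 4: D(y) = 17(y - 7) mod 26.
Step 5: Apply to 'X' (y = 23): D(23) = 17 * (23 - 7) mod 26 = 17 * 16 mod 26 = 12 -> 'M'.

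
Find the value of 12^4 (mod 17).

Step 1: Compute 12^4 mod 17 step by step, reducing modulo 17 at each step.
  12^1 mod 17 = 12
  12^2 mod 17 = (12 * 12) mod 17 = 8
  12^3 mod 17 = (8 * 12) mod 17 = 11
  12^4 mod 17 = (11 * 12) mod 17 = 13
Step 2: Result = 13.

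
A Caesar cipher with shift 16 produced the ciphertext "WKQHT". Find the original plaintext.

Step 1: Reverse the shift by subtracting 16 from each letter position.
  W (position 22) -> position (22-16) mod 26 = 6 -> G
  K (position 10) -> position (10-16) mod 26 = 20 -> U
  Q (position 16) -> position (16-16) mod 26 = 0 -> A
  H (position 7) -> position (7-16) mod 26 = 17 -> R
  T (position 19) -> position (19-16) mod 26 = 3 -> D
Decrypted message: GUARD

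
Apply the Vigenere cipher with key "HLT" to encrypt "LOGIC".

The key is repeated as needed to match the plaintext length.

Step 1: Repeat key to match plaintext length:
  Plaintext: LOGIC
  Key:       HLTHL
Step 2: Encrypt each letter:
  L(11) + H(7) = (11+7) mod 26 = 18 = S
  O(14) + L(11) = (14+11) mod 26 = 25 = Z
  G(6) + T(19) = (6+19) mod 26 = 25 = Z
  I(8) + H(7) = (8+7) mod 26 = 15 = P
  C(2) + L(11) = (2+11) mod 26 = 13 = N
Ciphertext: SZZPN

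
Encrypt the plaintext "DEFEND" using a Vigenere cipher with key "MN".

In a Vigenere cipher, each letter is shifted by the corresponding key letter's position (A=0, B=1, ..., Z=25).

Step 1: Repeat key to match plaintext length:
  Plaintext: DEFEND
  Key:       MNMNMN
Step 2: Encrypt each letter:
  D(3) + M(12) = (3+12) mod 26 = 15 = P
  E(4) + N(13) = (4+13) mod 26 = 17 = R
  F(5) + M(12) = (5+12) mod 26 = 17 = R
  E(4) + N(13) = (4+13) mod 26 = 17 = R
  N(13) + M(12) = (13+12) mod 26 = 25 = Z
  D(3) + N(13) = (3+13) mod 26 = 16 = Q
Ciphertext: PRRRZQ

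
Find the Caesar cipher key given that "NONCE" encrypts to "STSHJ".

Step 1: Compare first letters: N (position 13) -> S (position 18).
Step 2: Shift = (18 - 13) mod 26 = 5.
The shift value is 5.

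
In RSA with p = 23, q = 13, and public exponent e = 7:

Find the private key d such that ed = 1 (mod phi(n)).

Step 1: n = 23 * 13 = 299.
Step 2: phi(n) = 22 * 12 = 264.
Step 3: Find d such that 7 * d = 1 (mod 264).
Step 4: d = 7^(-1) mod 264 = 151.
Verification: 7 * 151 = 1057 = 4 * 264 + 1.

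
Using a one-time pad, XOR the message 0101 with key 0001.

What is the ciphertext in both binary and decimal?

Step 1: Write out the XOR operation bit by bit:
  Message: 0101
  Key:     0001
  XOR:     0100
Step 2: Convert to decimal: 0100 = 4.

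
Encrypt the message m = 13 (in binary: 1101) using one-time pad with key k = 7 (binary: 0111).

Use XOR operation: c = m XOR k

Step 1: Write out the XOR operation bit by bit:
  Message: 1101
  Key:     0111
  XOR:     1010
Step 2: Convert to decimal: 1010 = 10.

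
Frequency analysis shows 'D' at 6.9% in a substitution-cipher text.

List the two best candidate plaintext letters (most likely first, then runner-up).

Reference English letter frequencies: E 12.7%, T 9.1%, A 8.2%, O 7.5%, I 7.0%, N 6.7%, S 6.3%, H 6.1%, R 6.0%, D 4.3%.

Step 1: Observed frequency of 'D' is 6.9%.
Step 2: Compute distances to each reference frequency and sort:
  I (7.0%): difference = 0.1% <-- BEST
  N (6.7%): difference = 0.2% <-- RUNNER-UP
  O (7.5%): difference = 0.6%
  S (6.3%): difference = 0.6%
  H (6.1%): difference = 0.8%
Step 3: Most likely is 'I' (7.0%, diff 0.1%); second most likely is 'N' (6.7%, diff 0.2%).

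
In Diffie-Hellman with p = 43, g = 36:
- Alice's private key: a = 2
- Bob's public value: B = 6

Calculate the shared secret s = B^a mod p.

Step 1: s = B^a mod p = 6^2 mod 43.
  6^1 mod 43 = 6
  6^2 mod 43 = (6 * 6) mod 43 = 36
Result: shared secret = 36.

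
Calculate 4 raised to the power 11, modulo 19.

Step 1: Compute 4^11 mod 19 step by step, reducing modulo 19 at each step.
  4^1 mod 19 = 4
  4^2 mod 19 = (4 * 4) mod 19 = 16
  4^3 mod 19 = (16 * 4) mod 19 = 7
  4^4 mod 19 = (7 * 4) mod 19 = 9
  4^5 mod 19 = (9 * 4) mod 19 = 17
  4^6 mod 19 = (17 * 4) mod 19 = 11
  4^7 mod 19 = (11 * 4) mod 19 = 6
  4^8 mod 19 = (6 * 4) mod 19 = 5
  4^9 mod 19 = (5 * 4) mod 19 = 1
  4^10 mod 19 = (1 * 4) mod 19 = 4
  4^11 mod 19 = (4 * 4) mod 19 = 16
Step 2: Result = 16.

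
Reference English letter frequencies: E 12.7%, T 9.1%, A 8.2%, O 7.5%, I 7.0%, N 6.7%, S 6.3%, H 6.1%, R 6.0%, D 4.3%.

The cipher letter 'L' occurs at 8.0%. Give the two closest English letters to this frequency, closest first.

Step 1: Observed frequency of 'L' is 8.0%.
Step 2: Compute distances to each reference frequency and sort:
  A (8.2%): difference = 0.2% <-- BEST
  O (7.5%): difference = 0.5% <-- RUNNER-UP
  I (7.0%): difference = 1.0%
  T (9.1%): difference = 1.1%
  N (6.7%): difference = 1.3%
Step 3: Most likely is 'A' (8.2%, diff 0.2%); second most likely is 'O' (7.5%, diff 0.5%).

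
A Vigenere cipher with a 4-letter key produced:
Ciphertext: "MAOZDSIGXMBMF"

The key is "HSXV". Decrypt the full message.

Step 1: Key 'HSXV' has length 4. Extended key: HSXVHSXVHSXVH
Step 2: Decrypt each position:
  M(12) - H(7) = 5 = F
  A(0) - S(18) = 8 = I
  O(14) - X(23) = 17 = R
  Z(25) - V(21) = 4 = E
  D(3) - H(7) = 22 = W
  S(18) - S(18) = 0 = A
  I(8) - X(23) = 11 = L
  G(6) - V(21) = 11 = L
  X(23) - H(7) = 16 = Q
  M(12) - S(18) = 20 = U
  B(1) - X(23) = 4 = E
  M(12) - V(21) = 17 = R
  F(5) - H(7) = 24 = Y
Plaintext: FIREWALLQUERY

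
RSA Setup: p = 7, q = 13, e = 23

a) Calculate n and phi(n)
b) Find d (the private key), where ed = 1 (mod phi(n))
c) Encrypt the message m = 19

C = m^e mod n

Step 1: n = 7 * 13 = 91.
Step 2: phi(n) = (7-1)(13-1) = 6 * 12 = 72.
Step 3: Find d = 23^(-1) mod 72 = 47.
  Verify: 23 * 47 = 1081 = 1 (mod 72).
Step 4: C = 19^23 mod 91 = 24.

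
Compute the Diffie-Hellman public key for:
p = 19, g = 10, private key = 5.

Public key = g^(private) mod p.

Step 1: A = g^a mod p = 10^5 mod 19.
  10^1 mod 19 = 10
  10^2 mod 19 = (10 * 10) mod 19 = 5
  10^3 mod 19 = (5 * 10) mod 19 = 12
  10^4 mod 19 = (12 * 10) mod 19 = 6
  10^5 mod 19 = (6 * 10) mod 19 = 3
Result: A = 3.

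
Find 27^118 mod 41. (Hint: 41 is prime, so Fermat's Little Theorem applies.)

Step 1: Since 41 is prime, by Fermat's Little Theorem: 27^40 = 1 (mod 41).
Step 2: Reduce exponent: 118 mod 40 = 38.
Step 3: So 27^118 = 27^38 (mod 41).
Step 4: 27^38 mod 41 = 9.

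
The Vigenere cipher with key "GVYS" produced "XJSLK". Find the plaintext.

Step 1: Extend key: GVYSG
Step 2: Decrypt each letter (c - k) mod 26:
  X(23) - G(6) = (23-6) mod 26 = 17 = R
  J(9) - V(21) = (9-21) mod 26 = 14 = O
  S(18) - Y(24) = (18-24) mod 26 = 20 = U
  L(11) - S(18) = (11-18) mod 26 = 19 = T
  K(10) - G(6) = (10-6) mod 26 = 4 = E
Plaintext: ROUTE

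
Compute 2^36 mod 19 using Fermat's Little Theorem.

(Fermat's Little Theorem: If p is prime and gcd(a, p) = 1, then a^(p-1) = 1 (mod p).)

Step 1: Since 19 is prime, by Fermat's Little Theorem: 2^18 = 1 (mod 19).
Step 2: Reduce exponent: 36 mod 18 = 0.
Step 3: So 2^36 = 2^0 (mod 19).
Step 4: 2^0 mod 19 = 1.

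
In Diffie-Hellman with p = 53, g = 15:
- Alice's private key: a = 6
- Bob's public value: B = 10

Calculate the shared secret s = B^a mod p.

Step 1: s = B^a mod p = 10^6 mod 53.
  10^1 mod 53 = 10
  10^2 mod 53 = (10 * 10) mod 53 = 47
  10^3 mod 53 = (47 * 10) mod 53 = 46
  10^4 mod 53 = (46 * 10) mod 53 = 36
  10^5 mod 53 = (36 * 10) mod 53 = 42
  10^6 mod 53 = (42 * 10) mod 53 = 49
Result: shared secret = 49.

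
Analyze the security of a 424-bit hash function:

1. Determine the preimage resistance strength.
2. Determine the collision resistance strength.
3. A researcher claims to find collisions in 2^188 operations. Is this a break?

Step 1: Preimage resistance requires brute-force of 2^424 operations.
Step 2: Collision resistance (birthday bound) = 2^(424/2) = 2^212.
Step 3: The claimed attack costs 2^188 operations.
Step 4: Since 2^188 < 2^212, the claimed attack beats the generic birthday bound, so collision resistance is broken.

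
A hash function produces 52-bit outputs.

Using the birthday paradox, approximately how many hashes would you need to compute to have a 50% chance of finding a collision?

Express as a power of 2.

Step 1: The birthday paradox gives collision probability ~50% after sqrt(2^n) = 2^(n/2) hashes.
Step 2: For 52-bit output: 2^(52/2) = 2^26.
Step 3: Approximately 2^26 hash computations needed.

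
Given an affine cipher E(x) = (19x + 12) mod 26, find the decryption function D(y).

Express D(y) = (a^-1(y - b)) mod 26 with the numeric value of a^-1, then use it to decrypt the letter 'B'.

Step 1: Find a^-1, the modular inverse of 19 mod 26.
Step 2: We need 19 * a^-1 = 1 (mod 26).
Step 3: 19 * 11 = 209 = 8 * 26 + 1, so a^-1 = 11.
Step 4: D(y) = 11(y - 12) mod 26.
Step 5: Apply to 'B' (y = 1): D(1) = 11 * (1 - 12) mod 26 = 11 * -11 mod 26 = 9 -> 'J'.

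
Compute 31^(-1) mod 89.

Step 1: We need x such that 31 * x = 1 (mod 89).
Step 2: Using the extended Euclidean algorithm or trial:
  31 * 23 = 713 = 8 * 89 + 1.
Step 3: Since 713 mod 89 = 1, the inverse is x = 23.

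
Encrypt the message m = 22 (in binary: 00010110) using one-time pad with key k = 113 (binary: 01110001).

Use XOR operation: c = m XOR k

Step 1: Write out the XOR operation bit by bit:
  Message: 00010110
  Key:     01110001
  XOR:     01100111
Step 2: Convert to decimal: 01100111 = 103.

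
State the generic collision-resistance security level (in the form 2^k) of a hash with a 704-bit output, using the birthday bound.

Step 1: The birthday paradox gives collision probability ~50% after sqrt(2^n) = 2^(n/2) hashes.
Step 2: For 704-bit output: 2^(704/2) = 2^352.
Step 3: Approximately 2^352 hash computations needed.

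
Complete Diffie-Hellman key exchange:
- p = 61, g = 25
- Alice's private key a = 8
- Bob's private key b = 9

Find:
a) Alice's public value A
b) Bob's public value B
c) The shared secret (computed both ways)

Step 1: A = g^a mod p = 25^8 mod 61 = 56.
Step 2: B = g^b mod p = 25^9 mod 61 = 58.
Step 3: Alice computes s = B^a mod p = 58^8 mod 61 = 34.
Step 4: Bob computes s = A^b mod p = 56^9 mod 61 = 34.
Both sides agree: shared secret = 34.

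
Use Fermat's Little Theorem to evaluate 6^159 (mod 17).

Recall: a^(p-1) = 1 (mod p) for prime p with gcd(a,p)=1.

Step 1: Since 17 is prime, by Fermat's Little Theorem: 6^16 = 1 (mod 17).
Step 2: Reduce exponent: 159 mod 16 = 15.
Step 3: So 6^159 = 6^15 (mod 17).
Step 4: 6^15 mod 17 = 3.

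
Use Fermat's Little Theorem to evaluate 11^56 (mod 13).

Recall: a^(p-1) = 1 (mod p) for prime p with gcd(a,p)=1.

Step 1: Since 13 is prime, by Fermat's Little Theorem: 11^12 = 1 (mod 13).
Step 2: Reduce exponent: 56 mod 12 = 8.
Step 3: So 11^56 = 11^8 (mod 13).
Step 4: 11^8 mod 13 = 9.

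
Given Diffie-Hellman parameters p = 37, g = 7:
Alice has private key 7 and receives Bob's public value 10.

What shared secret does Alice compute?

Step 1: s = B^a mod p = 10^7 mod 37.
  10^1 mod 37 = 10
  10^2 mod 37 = (10 * 10) mod 37 = 26
  10^3 mod 37 = (26 * 10) mod 37 = 1
  10^4 mod 37 = (1 * 10) mod 37 = 10
  10^5 mod 37 = (10 * 10) mod 37 = 26
  10^6 mod 37 = (26 * 10) mod 37 = 1
  10^7 mod 37 = (1 * 10) mod 37 = 10
Result: shared secret = 10.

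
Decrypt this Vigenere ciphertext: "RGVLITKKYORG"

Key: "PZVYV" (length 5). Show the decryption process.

Step 1: Key 'PZVYV' has length 5. Extended key: PZVYVPZVYVPZ
Step 2: Decrypt each position:
  R(17) - P(15) = 2 = C
  G(6) - Z(25) = 7 = H
  V(21) - V(21) = 0 = A
  L(11) - Y(24) = 13 = N
  I(8) - V(21) = 13 = N
  T(19) - P(15) = 4 = E
  K(10) - Z(25) = 11 = L
  K(10) - V(21) = 15 = P
  Y(24) - Y(24) = 0 = A
  O(14) - V(21) = 19 = T
  R(17) - P(15) = 2 = C
  G(6) - Z(25) = 7 = H
Plaintext: CHANNELPATCH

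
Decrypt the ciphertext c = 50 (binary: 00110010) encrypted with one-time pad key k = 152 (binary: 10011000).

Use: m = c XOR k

Step 1: XOR ciphertext with key:
  Ciphertext: 00110010
  Key:        10011000
  XOR:        10101010
Step 2: Plaintext = 10101010 = 170 in decimal.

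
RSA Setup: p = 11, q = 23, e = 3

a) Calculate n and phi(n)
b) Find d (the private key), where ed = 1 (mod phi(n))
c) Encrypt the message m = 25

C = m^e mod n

Step 1: n = 11 * 23 = 253.
Step 2: phi(n) = (11-1)(23-1) = 10 * 22 = 220.
Step 3: Find d = 3^(-1) mod 220 = 147.
  Verify: 3 * 147 = 441 = 1 (mod 220).
Step 4: C = 25^3 mod 253 = 192.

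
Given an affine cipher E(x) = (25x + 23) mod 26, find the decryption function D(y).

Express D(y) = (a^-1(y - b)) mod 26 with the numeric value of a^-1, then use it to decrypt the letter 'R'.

Step 1: Find a^-1, the modular inverse of 25 mod 26.
Step 2: We need 25 * a^-1 = 1 (mod 26).
Step 3: 25 * 25 = 625 = 24 * 26 + 1, so a^-1 = 25.
Step 4: D(y) = 25(y - 23) mod 26.
Step 5: Apply to 'R' (y = 17): D(17) = 25 * (17 - 23) mod 26 = 25 * -6 mod 26 = 6 -> 'G'.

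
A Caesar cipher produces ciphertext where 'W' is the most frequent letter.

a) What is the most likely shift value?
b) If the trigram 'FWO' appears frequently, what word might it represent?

Step 1: In English, 'E' is the most frequent letter (12.7%).
Step 2: The most frequent ciphertext letter is 'W' (position 22).
Step 3: Shift = (22 - 4) mod 26 = 18.
Step 4: Decrypt 'FWO' by shifting back 18:
  F -> N
  W -> E
  O -> W
Step 5: 'FWO' decrypts to 'NEW'.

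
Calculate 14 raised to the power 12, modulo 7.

Step 1: Compute 14^12 mod 7 step by step, reducing modulo 7 at each step.
  14^1 mod 7 = 0
  14^2 mod 7 = (0 * 14) mod 7 = 0
  14^3 mod 7 = (0 * 14) mod 7 = 0
  14^4 mod 7 = (0 * 14) mod 7 = 0
  14^5 mod 7 = (0 * 14) mod 7 = 0
  14^6 mod 7 = (0 * 14) mod 7 = 0
  14^7 mod 7 = (0 * 14) mod 7 = 0
  14^8 mod 7 = (0 * 14) mod 7 = 0
  14^9 mod 7 = (0 * 14) mod 7 = 0
  14^10 mod 7 = (0 * 14) mod 7 = 0
  14^11 mod 7 = (0 * 14) mod 7 = 0
  14^12 mod 7 = (0 * 14) mod 7 = 0
Step 2: Result = 0.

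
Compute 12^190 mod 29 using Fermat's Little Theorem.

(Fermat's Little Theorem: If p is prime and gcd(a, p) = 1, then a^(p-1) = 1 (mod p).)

Step 1: Since 29 is prime, by Fermat's Little Theorem: 12^28 = 1 (mod 29).
Step 2: Reduce exponent: 190 mod 28 = 22.
Step 3: So 12^190 = 12^22 (mod 29).
Step 4: 12^22 mod 29 = 28.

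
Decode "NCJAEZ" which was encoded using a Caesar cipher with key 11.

Step 1: Reverse the shift by subtracting 11 from each letter position.
  N (position 13) -> position (13-11) mod 26 = 2 -> C
  C (position 2) -> position (2-11) mod 26 = 17 -> R
  J (position 9) -> position (9-11) mod 26 = 24 -> Y
  A (position 0) -> position (0-11) mod 26 = 15 -> P
  E (position 4) -> position (4-11) mod 26 = 19 -> T
  Z (position 25) -> position (25-11) mod 26 = 14 -> O
Decrypted message: CRYPTO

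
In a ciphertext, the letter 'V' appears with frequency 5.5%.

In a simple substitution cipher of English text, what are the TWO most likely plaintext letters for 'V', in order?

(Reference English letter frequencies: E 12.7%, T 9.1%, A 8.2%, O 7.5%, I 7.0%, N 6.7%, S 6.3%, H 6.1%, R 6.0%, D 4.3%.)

Step 1: Observed frequency of 'V' is 5.5%.
Step 2: Compute distances to each reference frequency and sort:
  R (6.0%): difference = 0.5% <-- BEST
  H (6.1%): difference = 0.6% <-- RUNNER-UP
  S (6.3%): difference = 0.8%
  N (6.7%): difference = 1.2%
  D (4.3%): difference = 1.2%
Step 3: Most likely is 'R' (6.0%, diff 0.5%); second most likely is 'H' (6.1%, diff 0.6%).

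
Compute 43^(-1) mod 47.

Step 1: We need x such that 43 * x = 1 (mod 47).
Step 2: Using the extended Euclidean algorithm or trial:
  43 * 35 = 1505 = 32 * 47 + 1.
Step 3: Since 1505 mod 47 = 1, the inverse is x = 35.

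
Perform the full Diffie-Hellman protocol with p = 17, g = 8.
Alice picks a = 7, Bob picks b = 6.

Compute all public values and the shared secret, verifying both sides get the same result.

Step 1: A = g^a mod p = 8^7 mod 17 = 15.
Step 2: B = g^b mod p = 8^6 mod 17 = 4.
Step 3: Alice computes s = B^a mod p = 4^7 mod 17 = 13.
Step 4: Bob computes s = A^b mod p = 15^6 mod 17 = 13.
Both sides agree: shared secret = 13.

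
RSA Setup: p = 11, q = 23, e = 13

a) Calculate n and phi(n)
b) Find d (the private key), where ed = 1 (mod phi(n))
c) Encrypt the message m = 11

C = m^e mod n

Step 1: n = 11 * 23 = 253.
Step 2: phi(n) = (11-1)(23-1) = 10 * 22 = 220.
Step 3: Find d = 13^(-1) mod 220 = 17.
  Verify: 13 * 17 = 221 = 1 (mod 220).
Step 4: C = 11^13 mod 253 = 132.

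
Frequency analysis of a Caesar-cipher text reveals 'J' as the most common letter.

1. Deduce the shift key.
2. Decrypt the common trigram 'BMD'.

Step 1: In English, 'E' is the most frequent letter (12.7%).
Step 2: The most frequent ciphertext letter is 'J' (position 9).
Step 3: Shift = (9 - 4) mod 26 = 5.
Step 4: Decrypt 'BMD' by shifting back 5:
  B -> W
  M -> H
  D -> Y
Step 5: 'BMD' decrypts to 'WHY'.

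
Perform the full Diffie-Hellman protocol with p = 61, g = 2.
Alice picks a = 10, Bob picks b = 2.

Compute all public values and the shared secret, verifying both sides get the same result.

Step 1: A = g^a mod p = 2^10 mod 61 = 48.
Step 2: B = g^b mod p = 2^2 mod 61 = 4.
Step 3: Alice computes s = B^a mod p = 4^10 mod 61 = 47.
Step 4: Bob computes s = A^b mod p = 48^2 mod 61 = 47.
Both sides agree: shared secret = 47.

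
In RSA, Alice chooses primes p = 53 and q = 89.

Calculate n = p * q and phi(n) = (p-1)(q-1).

Step 1: n = p * q = 53 * 89 = 4717.
Step 2: phi(n) = (p-1)(q-1) = 52 * 88 = 4576.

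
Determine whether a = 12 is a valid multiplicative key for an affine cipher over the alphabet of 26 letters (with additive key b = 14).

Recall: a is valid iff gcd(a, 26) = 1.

Step 1: Compute gcd(12, 26).
Step 2: gcd(12, 26) = 2.
Since gcd = 2 != 1, 12 shares a common factor with 26, so it cannot be used.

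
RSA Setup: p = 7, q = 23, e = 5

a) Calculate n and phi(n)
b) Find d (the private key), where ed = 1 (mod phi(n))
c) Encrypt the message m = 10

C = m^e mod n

Step 1: n = 7 * 23 = 161.
Step 2: phi(n) = (7-1)(23-1) = 6 * 22 = 132.
Step 3: Find d = 5^(-1) mod 132 = 53.
  Verify: 5 * 53 = 265 = 1 (mod 132).
Step 4: C = 10^5 mod 161 = 19.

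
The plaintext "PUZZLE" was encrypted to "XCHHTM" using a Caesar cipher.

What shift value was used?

Step 1: Compare first letters: P (position 15) -> X (position 23).
Step 2: Shift = (23 - 15) mod 26 = 8.
The shift value is 8.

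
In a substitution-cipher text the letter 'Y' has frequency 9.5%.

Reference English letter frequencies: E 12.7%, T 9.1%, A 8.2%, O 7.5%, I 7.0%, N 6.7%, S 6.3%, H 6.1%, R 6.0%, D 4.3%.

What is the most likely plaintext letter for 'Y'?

Step 1: The observed frequency is 9.5%.
Step 2: Compare with English frequencies:
  E: 12.7% (difference: 3.2%)
  T: 9.1% (difference: 0.4%) <-- closest
  A: 8.2% (difference: 1.3%)
  O: 7.5% (difference: 2.0%)
  I: 7.0% (difference: 2.5%)
  N: 6.7% (difference: 2.8%)
  S: 6.3% (difference: 3.2%)
  H: 6.1% (difference: 3.4%)
  R: 6.0% (difference: 3.5%)
  D: 4.3% (difference: 5.2%)
Step 3: 'Y' most likely represents 'T' (frequency 9.1%).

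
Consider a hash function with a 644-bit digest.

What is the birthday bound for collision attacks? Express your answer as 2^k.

Step 1: The birthday paradox gives collision probability ~50% after sqrt(2^n) = 2^(n/2) hashes.
Step 2: For 644-bit output: 2^(644/2) = 2^322.
Step 3: Approximately 2^322 hash computations needed.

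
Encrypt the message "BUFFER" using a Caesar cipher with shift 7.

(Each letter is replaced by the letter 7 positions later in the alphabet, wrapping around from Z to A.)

Step 1: For each letter, shift forward by 7 positions (mod 26).
  B (position 1) -> position (1+7) mod 26 = 8 -> I
  U (position 20) -> position (20+7) mod 26 = 1 -> B
  F (position 5) -> position (5+7) mod 26 = 12 -> M
  F (position 5) -> position (5+7) mod 26 = 12 -> M
  E (position 4) -> position (4+7) mod 26 = 11 -> L
  R (position 17) -> position (17+7) mod 26 = 24 -> Y
Result: IBMMLY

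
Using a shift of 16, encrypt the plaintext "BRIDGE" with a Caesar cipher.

Step 1: For each letter, shift forward by 16 positions (mod 26).
  B (position 1) -> position (1+16) mod 26 = 17 -> R
  R (position 17) -> position (17+16) mod 26 = 7 -> H
  I (position 8) -> position (8+16) mod 26 = 24 -> Y
  D (position 3) -> position (3+16) mod 26 = 19 -> T
  G (position 6) -> position (6+16) mod 26 = 22 -> W
  E (position 4) -> position (4+16) mod 26 = 20 -> U
Result: RHYTWU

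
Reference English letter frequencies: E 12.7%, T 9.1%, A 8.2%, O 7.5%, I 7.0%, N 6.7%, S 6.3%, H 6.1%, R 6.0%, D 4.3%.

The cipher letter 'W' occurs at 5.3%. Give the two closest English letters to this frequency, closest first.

Step 1: Observed frequency of 'W' is 5.3%.
Step 2: Compute distances to each reference frequency and sort:
  R (6.0%): difference = 0.7% <-- BEST
  H (6.1%): difference = 0.8% <-- RUNNER-UP
  S (6.3%): difference = 1.0%
  D (4.3%): difference = 1.0%
  N (6.7%): difference = 1.4%
Step 3: Most likely is 'R' (6.0%, diff 0.7%); second most likely is 'H' (6.1%, diff 0.8%).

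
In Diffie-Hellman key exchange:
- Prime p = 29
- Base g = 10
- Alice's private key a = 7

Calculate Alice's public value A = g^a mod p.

Step 1: A = g^a mod p = 10^7 mod 29.
  10^1 mod 29 = 10
  10^2 mod 29 = (10 * 10) mod 29 = 13
  10^3 mod 29 = (13 * 10) mod 29 = 14
  10^4 mod 29 = (14 * 10) mod 29 = 24
  10^5 mod 29 = (24 * 10) mod 29 = 8
  10^6 mod 29 = (8 * 10) mod 29 = 22
  10^7 mod 29 = (22 * 10) mod 29 = 17
Result: A = 17.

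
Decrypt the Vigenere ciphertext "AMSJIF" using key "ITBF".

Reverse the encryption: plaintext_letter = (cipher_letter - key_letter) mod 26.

Step 1: Extend key: ITBFIT
Step 2: Decrypt each letter (c - k) mod 26:
  A(0) - I(8) = (0-8) mod 26 = 18 = S
  M(12) - T(19) = (12-19) mod 26 = 19 = T
  S(18) - B(1) = (18-1) mod 26 = 17 = R
  J(9) - F(5) = (9-5) mod 26 = 4 = E
  I(8) - I(8) = (8-8) mod 26 = 0 = A
  F(5) - T(19) = (5-19) mod 26 = 12 = M
Plaintext: STREAM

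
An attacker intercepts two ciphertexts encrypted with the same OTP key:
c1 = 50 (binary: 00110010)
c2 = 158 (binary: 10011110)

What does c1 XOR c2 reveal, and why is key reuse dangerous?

Step 1: c1 XOR c2 = (m1 XOR k) XOR (m2 XOR k).
Step 2: By XOR associativity/commutativity: = m1 XOR m2 XOR k XOR k = m1 XOR m2.
Step 3: 00110010 XOR 10011110 = 10101100 = 172.
Step 4: The key cancels out! An attacker learns m1 XOR m2 = 172, revealing the relationship between plaintexts.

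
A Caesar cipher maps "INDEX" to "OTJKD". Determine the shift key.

Step 1: Compare first letters: I (position 8) -> O (position 14).
Step 2: Shift = (14 - 8) mod 26 = 6.
The shift value is 6.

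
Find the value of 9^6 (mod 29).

Step 1: Compute 9^6 mod 29 step by step, reducing modulo 29 at each step.
  9^1 mod 29 = 9
  9^2 mod 29 = (9 * 9) mod 29 = 23
  9^3 mod 29 = (23 * 9) mod 29 = 4
  9^4 mod 29 = (4 * 9) mod 29 = 7
  9^5 mod 29 = (7 * 9) mod 29 = 5
  9^6 mod 29 = (5 * 9) mod 29 = 16
Step 2: Result = 16.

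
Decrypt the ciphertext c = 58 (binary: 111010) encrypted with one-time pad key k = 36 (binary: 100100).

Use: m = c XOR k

Step 1: XOR ciphertext with key:
  Ciphertext: 111010
  Key:        100100
  XOR:        011110
Step 2: Plaintext = 011110 = 30 in decimal.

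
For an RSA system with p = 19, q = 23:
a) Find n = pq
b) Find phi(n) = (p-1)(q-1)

Step 1: n = p * q = 19 * 23 = 437.
Step 2: phi(n) = (p-1)(q-1) = 18 * 22 = 396.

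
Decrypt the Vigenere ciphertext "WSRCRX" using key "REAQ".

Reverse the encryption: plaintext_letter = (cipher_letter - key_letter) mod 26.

Step 1: Extend key: REAQRE
Step 2: Decrypt each letter (c - k) mod 26:
  W(22) - R(17) = (22-17) mod 26 = 5 = F
  S(18) - E(4) = (18-4) mod 26 = 14 = O
  R(17) - A(0) = (17-0) mod 26 = 17 = R
  C(2) - Q(16) = (2-16) mod 26 = 12 = M
  R(17) - R(17) = (17-17) mod 26 = 0 = A
  X(23) - E(4) = (23-4) mod 26 = 19 = T
Plaintext: FORMAT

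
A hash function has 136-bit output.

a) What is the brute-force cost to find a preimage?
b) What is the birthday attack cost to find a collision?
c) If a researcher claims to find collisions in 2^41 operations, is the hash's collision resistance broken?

Step 1: Preimage resistance requires brute-force of 2^136 operations.
Step 2: Collision resistance (birthday bound) = 2^(136/2) = 2^68.
Step 3: The claimed attack costs 2^41 operations.
Step 4: Since 2^41 < 2^68, the claimed attack beats the generic birthday bound, so collision resistance is broken.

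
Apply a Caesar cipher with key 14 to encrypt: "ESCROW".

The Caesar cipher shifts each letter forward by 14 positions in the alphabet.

Step 1: For each letter, shift forward by 14 positions (mod 26).
  E (position 4) -> position (4+14) mod 26 = 18 -> S
  S (position 18) -> position (18+14) mod 26 = 6 -> G
  C (position 2) -> position (2+14) mod 26 = 16 -> Q
  R (position 17) -> position (17+14) mod 26 = 5 -> F
  O (position 14) -> position (14+14) mod 26 = 2 -> C
  W (position 22) -> position (22+14) mod 26 = 10 -> K
Result: SGQFCK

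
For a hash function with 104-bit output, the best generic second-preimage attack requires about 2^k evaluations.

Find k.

Step 1: The hash has a 104-bit output.
Step 2: Second-preimage resistance means: given a specific input x, it should be infeasible to find a different y with h(y) = h(x).
With a 104-bit output, a generic search for a second preimage costs about 2^104 evaluations (each trial matches the fixed target with probability 2^-104).
Step 3: Security level = 104 bits.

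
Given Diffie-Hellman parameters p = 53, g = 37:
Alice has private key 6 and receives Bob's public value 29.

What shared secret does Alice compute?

Step 1: s = B^a mod p = 29^6 mod 53.
  29^1 mod 53 = 29
  29^2 mod 53 = (29 * 29) mod 53 = 46
  29^3 mod 53 = (46 * 29) mod 53 = 9
  29^4 mod 53 = (9 * 29) mod 53 = 49
  29^5 mod 53 = (49 * 29) mod 53 = 43
  29^6 mod 53 = (43 * 29) mod 53 = 28
Result: shared secret = 28.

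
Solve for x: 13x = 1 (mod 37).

Step 1: We need x such that 13 * x = 1 (mod 37).
Step 2: Using the extended Euclidean algorithm or trial:
  13 * 20 = 260 = 7 * 37 + 1.
Step 3: Since 260 mod 37 = 1, the inverse is x = 20.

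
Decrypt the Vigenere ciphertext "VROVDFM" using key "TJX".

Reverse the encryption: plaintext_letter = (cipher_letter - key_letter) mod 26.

Step 1: Extend key: TJXTJXT
Step 2: Decrypt each letter (c - k) mod 26:
  V(21) - T(19) = (21-19) mod 26 = 2 = C
  R(17) - J(9) = (17-9) mod 26 = 8 = I
  O(14) - X(23) = (14-23) mod 26 = 17 = R
  V(21) - T(19) = (21-19) mod 26 = 2 = C
  D(3) - J(9) = (3-9) mod 26 = 20 = U
  F(5) - X(23) = (5-23) mod 26 = 8 = I
  M(12) - T(19) = (12-19) mod 26 = 19 = T
Plaintext: CIRCUIT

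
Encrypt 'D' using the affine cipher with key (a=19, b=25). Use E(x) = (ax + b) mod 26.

Step 1: Convert 'D' to number: x = 3.
Step 2: E(3) = (19 * 3 + 25) mod 26 = 82 mod 26 = 4.
Step 3: Convert 4 back to letter: E.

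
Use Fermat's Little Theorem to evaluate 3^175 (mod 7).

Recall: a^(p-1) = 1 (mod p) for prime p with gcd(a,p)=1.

Step 1: Since 7 is prime, by Fermat's Little Theorem: 3^6 = 1 (mod 7).
Step 2: Reduce exponent: 175 mod 6 = 1.
Step 3: So 3^175 = 3^1 (mod 7).
Step 4: 3^1 mod 7 = 3.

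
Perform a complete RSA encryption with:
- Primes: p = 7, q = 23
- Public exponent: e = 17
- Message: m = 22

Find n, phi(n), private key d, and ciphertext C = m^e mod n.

Step 1: n = 7 * 23 = 161.
Step 2: phi(n) = (7-1)(23-1) = 6 * 22 = 132.
Step 3: Find d = 17^(-1) mod 132 = 101.
  Verify: 17 * 101 = 1717 = 1 (mod 132).
Step 4: C = 22^17 mod 161 = 22.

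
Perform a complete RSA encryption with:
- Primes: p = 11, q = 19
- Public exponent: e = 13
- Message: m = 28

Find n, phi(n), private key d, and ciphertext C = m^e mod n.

Step 1: n = 11 * 19 = 209.
Step 2: phi(n) = (11-1)(19-1) = 10 * 18 = 180.
Step 3: Find d = 13^(-1) mod 180 = 97.
  Verify: 13 * 97 = 1261 = 1 (mod 180).
Step 4: C = 28^13 mod 209 = 139.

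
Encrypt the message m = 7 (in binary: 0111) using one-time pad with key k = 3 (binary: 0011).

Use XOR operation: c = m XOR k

Step 1: Write out the XOR operation bit by bit:
  Message: 0111
  Key:     0011
  XOR:     0100
Step 2: Convert to decimal: 0100 = 4.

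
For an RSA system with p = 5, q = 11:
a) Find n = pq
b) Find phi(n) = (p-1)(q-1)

Step 1: n = p * q = 5 * 11 = 55.
Step 2: phi(n) = (p-1)(q-1) = 4 * 10 = 40.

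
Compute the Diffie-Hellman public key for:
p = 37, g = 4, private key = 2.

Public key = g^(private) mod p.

Step 1: A = g^a mod p = 4^2 mod 37.
  4^1 mod 37 = 4
  4^2 mod 37 = (4 * 4) mod 37 = 16
Result: A = 16.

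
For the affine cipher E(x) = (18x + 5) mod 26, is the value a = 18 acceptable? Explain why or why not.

Step 1: Compute gcd(18, 26).
Step 2: gcd(18, 26) = 2.
Since gcd = 2 != 1, 18 shares a common factor with 26, so it cannot be used.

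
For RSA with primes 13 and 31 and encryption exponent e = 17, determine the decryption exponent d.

Step 1: n = 13 * 31 = 403.
Step 2: phi(n) = 12 * 30 = 360.
Step 3: Find d such that 17 * d = 1 (mod 360).
Step 4: d = 17^(-1) mod 360 = 233.
Verification: 17 * 233 = 3961 = 11 * 360 + 1.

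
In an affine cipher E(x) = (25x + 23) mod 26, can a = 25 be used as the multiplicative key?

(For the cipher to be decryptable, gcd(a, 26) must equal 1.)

Step 1: Compute gcd(25, 26).
Step 2: gcd(25, 26) = 1.
Since gcd = 1, 25 is coprime with 26, so it is a valid key.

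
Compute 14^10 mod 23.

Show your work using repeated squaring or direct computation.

Step 1: Compute 14^10 mod 23 step by step, reducing modulo 23 at each step.
  14^1 mod 23 = 14
  14^2 mod 23 = (14 * 14) mod 23 = 12
  14^3 mod 23 = (12 * 14) mod 23 = 7
  14^4 mod 23 = (7 * 14) mod 23 = 6
  14^5 mod 23 = (6 * 14) mod 23 = 15
  14^6 mod 23 = (15 * 14) mod 23 = 3
  14^7 mod 23 = (3 * 14) mod 23 = 19
  14^8 mod 23 = (19 * 14) mod 23 = 13
  14^9 mod 23 = (13 * 14) mod 23 = 21
  14^10 mod 23 = (21 * 14) mod 23 = 18
Step 2: Result = 18.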